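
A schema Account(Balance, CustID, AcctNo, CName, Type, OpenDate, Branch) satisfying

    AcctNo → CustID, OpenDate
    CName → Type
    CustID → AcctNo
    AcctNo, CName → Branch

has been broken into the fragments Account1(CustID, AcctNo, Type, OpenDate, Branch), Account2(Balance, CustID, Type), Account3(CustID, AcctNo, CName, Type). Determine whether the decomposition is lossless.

No

Chase test. Columns are Balance, CustID, AcctNo, CName, Type, OpenDate, Branch; row i has aⱼ where attribute j ∈ Accounti, else bᵢⱼ.
Initial tableau (one row per fragment):
  row 1: b11 a2 a3 b14 a5 a6 a7
  row 2: a1 a2 b23 b24 a5 b26 b27
  row 3: b31 a2 a3 a4 a5 b36 b37
Rows 1 and 3 agree on AcctNo; apply AcctNo→CustID, OpenDate and equate their CustID, OpenDate entries.
Rows 1 and 2 agree on CustID; apply CustID→AcctNo and equate their AcctNo entries.
Rows 1 and 2 agree on AcctNo; apply AcctNo→CustID, OpenDate and equate their CustID, OpenDate entries.
No row becomes fully distinguished — the join is lossy.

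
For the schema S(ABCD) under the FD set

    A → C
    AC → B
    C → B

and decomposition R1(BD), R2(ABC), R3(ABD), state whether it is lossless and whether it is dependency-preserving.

Lossless test (chase): Rows 2 and 3 agree on A; apply A→C and equate their C entries. Row 3 is now all distinguished symbols — the join is lossless.
Dependency preservation: every FD's attributes lie within a single fragment, so each can be enforced locally — preserved.

lossless and dependency-preserving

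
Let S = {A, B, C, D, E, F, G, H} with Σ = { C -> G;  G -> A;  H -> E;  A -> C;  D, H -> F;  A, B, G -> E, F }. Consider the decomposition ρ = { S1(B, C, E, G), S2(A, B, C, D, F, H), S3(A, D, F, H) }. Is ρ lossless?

Chase test. Columns are A, B, C, D, E, F, G, H; row i has aⱼ where attribute j ∈ Si, else bᵢⱼ.
Initial tableau (one row per fragment):
  row 1: b11 a2 a3 b14 a5 b16 a7 b18
  row 2: a1 a2 a3 a4 b25 a6 b27 a8
  row 3: a1 b32 b33 a4 b35 a6 b37 a8
Rows 1 and 2 agree on C; apply C→G and equate their G entries.
Rows 1 and 2 agree on G; apply G→A and equate their A entries.
Rows 2 and 3 agree on H; apply H→E and equate their E entries.
Rows 1 and 3 agree on A; apply A→C and equate their C entries.
Rows 1 and 2 agree on A, B, G; apply A, B, G→E, F and equate their E, F entries.
Rows 1 and 3 agree on C; apply C→G and equate their G entries.
Row 2 is now all distinguished symbols — the join is lossless.

Yes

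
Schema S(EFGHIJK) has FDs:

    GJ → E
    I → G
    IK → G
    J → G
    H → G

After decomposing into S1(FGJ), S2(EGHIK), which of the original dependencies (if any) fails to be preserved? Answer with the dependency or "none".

Check GJ → E: no single fragment contains all of {EGJ}, and the restricted closure of {GJ} across the fragments never reaches {E}.
I → G is preserved.
IK → G is preserved.
J → G is preserved.
H → G is preserved.

GJ → E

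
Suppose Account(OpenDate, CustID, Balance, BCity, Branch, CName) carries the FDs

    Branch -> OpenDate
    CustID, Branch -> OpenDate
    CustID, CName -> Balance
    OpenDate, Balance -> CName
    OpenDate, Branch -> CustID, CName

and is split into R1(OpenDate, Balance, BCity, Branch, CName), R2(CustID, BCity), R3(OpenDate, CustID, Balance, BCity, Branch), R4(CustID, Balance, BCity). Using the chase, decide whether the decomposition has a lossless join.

Chase test. Columns are OpenDate, CustID, Balance, BCity, Branch, CName; row i has aⱼ where attribute j ∈ Ri, else bᵢⱼ.
Initial tableau (one row per fragment):
  row 1: a1 b12 a3 a4 a5 a6
  row 2: b21 a2 b23 a4 b25 b26
  row 3: a1 a2 a3 a4 a5 b36
  row 4: b41 a2 a3 a4 b45 b46
Rows 1 and 3 agree on OpenDate, Balance; apply OpenDate, Balance→CName and equate their CName entries.
Rows 1 and 3 agree on OpenDate, Branch; apply OpenDate, Branch→CustID, CName and equate their CustID, CName entries.
Row 1 is now all distinguished symbols — the join is lossless.

Yes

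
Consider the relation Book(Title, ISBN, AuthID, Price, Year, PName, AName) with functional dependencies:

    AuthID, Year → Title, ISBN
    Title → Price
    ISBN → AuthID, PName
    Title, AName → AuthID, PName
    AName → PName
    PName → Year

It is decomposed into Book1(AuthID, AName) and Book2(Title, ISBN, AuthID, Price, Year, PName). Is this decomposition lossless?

Common attributes: Book1 ∩ Book2 = {AuthID}.
No dependency enlarges {AuthID}, so (AuthID)⁺ = {AuthID}.
The closure contains neither all of Book1 = {AuthID, AName} nor all of Book2 = {Title, ISBN, AuthID, Price, Year, PName}, so the common attributes are not a superkey of either fragment. The join is lossy.

No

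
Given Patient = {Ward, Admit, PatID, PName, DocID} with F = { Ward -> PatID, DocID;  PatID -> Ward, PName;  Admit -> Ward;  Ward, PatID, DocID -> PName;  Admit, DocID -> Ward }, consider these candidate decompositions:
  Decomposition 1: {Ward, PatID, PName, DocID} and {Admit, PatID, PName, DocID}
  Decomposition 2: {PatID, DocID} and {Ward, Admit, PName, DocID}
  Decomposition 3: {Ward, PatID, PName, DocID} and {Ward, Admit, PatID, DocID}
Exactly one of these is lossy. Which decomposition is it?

Decomposition 1: common = {PatID, PName, DocID}, closure = {Ward, PatID, PName, DocID} → lossless.
Decomposition 2: common = {DocID}, closure = {DocID} → lossy.
Decomposition 3: common = {Ward, PatID, DocID}, closure = {Ward, PatID, PName, DocID} → lossless.

Decomposition 2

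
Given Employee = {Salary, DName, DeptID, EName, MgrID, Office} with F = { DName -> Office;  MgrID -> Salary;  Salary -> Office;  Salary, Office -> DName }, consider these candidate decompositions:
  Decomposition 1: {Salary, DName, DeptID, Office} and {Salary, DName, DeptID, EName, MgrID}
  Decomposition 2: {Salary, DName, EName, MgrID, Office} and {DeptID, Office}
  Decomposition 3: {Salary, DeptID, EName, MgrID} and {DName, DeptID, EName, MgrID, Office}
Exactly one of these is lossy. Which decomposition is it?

Decomposition 2

Decomposition 1: common = {Salary, DName, DeptID}, closure = {Salary, DName, DeptID, Office} → lossless.
Decomposition 2: common = {Office}, closure = {Office} → lossy.
Decomposition 3: common = {DeptID, EName, MgrID}, closure = {Salary, DName, DeptID, EName, MgrID, Office} → lossless.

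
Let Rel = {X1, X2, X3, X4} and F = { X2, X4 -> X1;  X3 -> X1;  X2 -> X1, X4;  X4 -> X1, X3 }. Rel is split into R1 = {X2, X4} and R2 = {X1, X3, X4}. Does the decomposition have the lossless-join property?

Yes

Common attributes: R1 ∩ R2 = {X4}.
Closure of {X4}: X4 → X1, X3 applies, adding X1, X3. So (X4)⁺ = {X1, X3, X4}.
This closure contains every attribute of R2, so R1 ∩ R2 → R2. The join is lossless.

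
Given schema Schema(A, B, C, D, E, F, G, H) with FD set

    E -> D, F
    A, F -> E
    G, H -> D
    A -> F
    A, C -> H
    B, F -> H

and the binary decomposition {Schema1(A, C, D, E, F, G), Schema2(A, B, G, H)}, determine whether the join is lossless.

Common attributes: Schema1 ∩ Schema2 = {A, G}.
Closure of {A, G}: A → F applies, adding F; A, F → E applies, adding E; E → D, F applies, adding D. So (A, G)⁺ = {A, D, E, F, G}.
The closure contains neither all of Schema1 = {A, C, D, E, F, G} nor all of Schema2 = {A, B, G, H}, so the common attributes are not a superkey of either fragment. The join is lossy.

No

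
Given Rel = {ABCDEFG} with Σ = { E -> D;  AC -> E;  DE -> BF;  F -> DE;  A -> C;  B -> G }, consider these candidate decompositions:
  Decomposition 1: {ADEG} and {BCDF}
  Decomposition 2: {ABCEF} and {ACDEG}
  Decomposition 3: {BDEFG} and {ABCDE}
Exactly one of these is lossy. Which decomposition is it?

Decomposition 1

Decomposition 1: common = {D}, closure = {D} → lossy.
Decomposition 2: common = {ACE}, closure = {ABCDEFG} → lossless.
Decomposition 3: common = {BDE}, closure = {BDEFG} → lossless.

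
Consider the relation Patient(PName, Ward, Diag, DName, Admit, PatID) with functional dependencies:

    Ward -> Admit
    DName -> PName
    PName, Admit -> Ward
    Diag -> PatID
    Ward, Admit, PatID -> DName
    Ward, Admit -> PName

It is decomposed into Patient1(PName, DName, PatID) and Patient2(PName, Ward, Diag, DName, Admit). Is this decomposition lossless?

No

Common attributes: Patient1 ∩ Patient2 = {PName, DName}.
No dependency enlarges {PName, DName}, so (PName, DName)⁺ = {PName, DName}.
The closure contains neither all of Patient1 = {PName, DName, PatID} nor all of Patient2 = {PName, Ward, Diag, DName, Admit}, so the common attributes are not a superkey of either fragment. The join is lossy.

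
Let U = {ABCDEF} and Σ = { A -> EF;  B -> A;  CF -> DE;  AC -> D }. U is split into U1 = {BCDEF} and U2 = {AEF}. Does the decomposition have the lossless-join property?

Common attributes: U1 ∩ U2 = {EF}.
No dependency enlarges {EF}, so (EF)⁺ = {EF}.
The closure contains neither all of U1 = {BCDEF} nor all of U2 = {AEF}, so the common attributes are not a superkey of either fragment. The join is lossy.

No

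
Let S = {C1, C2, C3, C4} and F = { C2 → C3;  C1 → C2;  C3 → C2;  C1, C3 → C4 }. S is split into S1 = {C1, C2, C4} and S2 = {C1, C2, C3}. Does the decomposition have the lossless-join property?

Yes

Common attributes: S1 ∩ S2 = {C1, C2}.
Closure of {C1, C2}: C2 → C3 applies, adding C3; C1, C3 → C4 applies, adding C4. So (C1, C2)⁺ = {C1, C2, C3, C4}.
This closure contains every attribute of S1, so S1 ∩ S2 → S1. The join is lossless.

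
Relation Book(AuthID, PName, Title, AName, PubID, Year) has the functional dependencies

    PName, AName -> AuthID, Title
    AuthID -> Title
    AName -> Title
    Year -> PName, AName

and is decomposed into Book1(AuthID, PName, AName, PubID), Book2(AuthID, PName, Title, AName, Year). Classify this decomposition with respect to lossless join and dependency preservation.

lossy but dependency-preserving

Lossless test: (AuthID, PName, AName)⁺ = {AuthID, PName, Title, AName}, which is a superkey of neither fragment — lossy.
Dependency preservation: every FD's attributes lie within a single fragment, so each can be enforced locally — preserved.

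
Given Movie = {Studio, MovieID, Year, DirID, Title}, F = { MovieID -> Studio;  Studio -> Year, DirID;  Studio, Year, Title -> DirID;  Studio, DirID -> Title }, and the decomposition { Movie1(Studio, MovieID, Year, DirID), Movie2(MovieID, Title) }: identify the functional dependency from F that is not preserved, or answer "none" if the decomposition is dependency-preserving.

Studio, DirID -> Title

Check Studio, DirID → Title: no single fragment contains all of {Studio, DirID, Title}, and the restricted closure of {Studio, DirID} across the fragments never reaches {Title}.
MovieID → Studio is preserved.
Studio → Year, DirID is preserved.
Studio, Year, Title → DirID is preserved.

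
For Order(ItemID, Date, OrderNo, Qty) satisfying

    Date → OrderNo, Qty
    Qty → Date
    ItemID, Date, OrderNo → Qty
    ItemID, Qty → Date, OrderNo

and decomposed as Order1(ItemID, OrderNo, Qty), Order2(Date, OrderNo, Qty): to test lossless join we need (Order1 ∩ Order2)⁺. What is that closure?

Order1 ∩ Order2 = {OrderNo, Qty}.
Qty → Date applies, adding Date
Closure: {Date, OrderNo, Qty}.

Date, OrderNo, Qty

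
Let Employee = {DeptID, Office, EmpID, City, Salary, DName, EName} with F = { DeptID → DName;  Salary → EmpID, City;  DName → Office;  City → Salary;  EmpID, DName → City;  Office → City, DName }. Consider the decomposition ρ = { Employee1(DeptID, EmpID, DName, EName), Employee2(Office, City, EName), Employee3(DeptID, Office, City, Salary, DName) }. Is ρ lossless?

Chase test. Columns are DeptID, Office, EmpID, City, Salary, DName, EName; row i has aⱼ where attribute j ∈ Employeei, else bᵢⱼ.
Initial tableau (one row per fragment):
  row 1: a1 b12 a3 b14 b15 a6 a7
  row 2: b21 a2 b23 a4 b25 b26 a7
  row 3: a1 a2 b33 a4 a5 a6 b37
Rows 1 and 3 agree on DName; apply DName→Office and equate their Office entries.
Rows 2 and 3 agree on City; apply City→Salary and equate their Salary entries.
Rows 1 and 2 agree on Office; apply Office→City, DName and equate their City, DName entries.
Rows 2 and 3 agree on Salary; apply Salary→EmpID, City and equate their EmpID, City entries.
Rows 1 and 2 agree on City; apply City→Salary and equate their Salary entries.
Rows 1 and 2 agree on Salary; apply Salary→EmpID, City and equate their EmpID, City entries.
Row 1 is now all distinguished symbols — the join is lossless.

Yes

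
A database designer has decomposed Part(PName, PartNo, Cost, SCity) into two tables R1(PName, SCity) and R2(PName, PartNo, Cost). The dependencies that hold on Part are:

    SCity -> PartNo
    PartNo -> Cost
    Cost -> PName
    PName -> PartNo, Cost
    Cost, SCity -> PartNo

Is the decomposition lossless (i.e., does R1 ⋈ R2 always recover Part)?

Yes

Common attributes: R1 ∩ R2 = {PName}.
Closure of {PName}: PName → PartNo, Cost applies, adding PartNo, Cost. So (PName)⁺ = {PName, PartNo, Cost}.
This closure contains every attribute of R2, so R1 ∩ R2 → R2. The join is lossless.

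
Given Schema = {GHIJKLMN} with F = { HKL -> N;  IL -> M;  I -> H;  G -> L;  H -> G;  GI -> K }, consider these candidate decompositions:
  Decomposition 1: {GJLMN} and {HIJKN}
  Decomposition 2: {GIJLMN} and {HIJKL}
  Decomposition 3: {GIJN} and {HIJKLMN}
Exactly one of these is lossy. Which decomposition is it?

Decomposition 1: common = {JN}, closure = {JN} → lossy.
Decomposition 2: common = {IJL}, closure = {GHIJKLMN} → lossless.
Decomposition 3: common = {IJN}, closure = {GHIJKLMN} → lossless.

Decomposition 1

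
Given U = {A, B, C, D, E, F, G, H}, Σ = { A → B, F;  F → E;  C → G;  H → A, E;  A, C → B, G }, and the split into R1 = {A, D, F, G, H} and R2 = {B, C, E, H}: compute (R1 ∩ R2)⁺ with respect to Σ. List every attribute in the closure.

A, B, E, F, H

R1 ∩ R2 = {H}.
H → A, E applies, adding A, E
A → B, F applies, adding B, F
Closure: {A, B, E, F, H}.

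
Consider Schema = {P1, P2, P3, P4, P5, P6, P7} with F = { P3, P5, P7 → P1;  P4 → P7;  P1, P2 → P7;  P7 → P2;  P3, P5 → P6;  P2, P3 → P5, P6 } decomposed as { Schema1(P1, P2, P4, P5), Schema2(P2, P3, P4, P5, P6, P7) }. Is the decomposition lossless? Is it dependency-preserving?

Lossless test: (P2, P4, P5)⁺ = {P2, P4, P5, P7}, which is a superkey of neither fragment — lossy.
Dependency preservation: the restricted closure of {P3, P5, P7} across the fragments never reaches {P1}, so P3, P5, P7 → P1 cannot be enforced without a join — not preserved.

lossy and not dependency-preserving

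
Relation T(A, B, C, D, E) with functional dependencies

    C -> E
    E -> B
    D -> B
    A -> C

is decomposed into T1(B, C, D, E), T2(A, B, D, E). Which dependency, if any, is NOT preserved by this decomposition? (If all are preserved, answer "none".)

A -> C

Check A → C: no single fragment contains all of {A, C}, and the restricted closure of {A} across the fragments never reaches {C}.
C → E is preserved.
E → B is preserved.
D → B is preserved.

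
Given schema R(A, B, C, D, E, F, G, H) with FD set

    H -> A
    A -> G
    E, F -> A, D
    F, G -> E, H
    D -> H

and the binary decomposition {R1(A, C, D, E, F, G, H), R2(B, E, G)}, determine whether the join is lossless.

No

Common attributes: R1 ∩ R2 = {E, G}.
No dependency enlarges {E, G}, so (E, G)⁺ = {E, G}.
The closure contains neither all of R1 = {A, C, D, E, F, G, H} nor all of R2 = {B, E, G}, so the common attributes are not a superkey of either fragment. The join is lossy.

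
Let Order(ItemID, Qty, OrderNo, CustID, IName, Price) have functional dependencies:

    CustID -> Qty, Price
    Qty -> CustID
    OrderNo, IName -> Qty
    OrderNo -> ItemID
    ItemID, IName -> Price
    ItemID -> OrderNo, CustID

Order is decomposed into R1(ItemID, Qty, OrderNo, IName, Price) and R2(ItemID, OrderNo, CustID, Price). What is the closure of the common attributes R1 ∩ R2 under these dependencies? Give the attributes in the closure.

ItemID, Qty, OrderNo, CustID, Price

R1 ∩ R2 = {ItemID, OrderNo, Price}.
ItemID → OrderNo, CustID applies, adding CustID
CustID → Qty, Price applies, adding Qty
Closure: {ItemID, Qty, OrderNo, CustID, Price}.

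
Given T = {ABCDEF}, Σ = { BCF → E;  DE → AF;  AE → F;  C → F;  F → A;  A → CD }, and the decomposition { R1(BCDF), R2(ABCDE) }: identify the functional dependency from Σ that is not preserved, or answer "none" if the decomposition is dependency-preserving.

BCF → E: restricted closure across fragments reaches E.
DE → AF: restricted closure across fragments reaches AF.
AE → F: restricted closure across fragments reaches F.
C → F lies within R1.
F → A: restricted closure across fragments reaches A.
A → CD lies within R2.
Every dependency is enforceable on the fragments, so the decomposition is dependency-preserving.

none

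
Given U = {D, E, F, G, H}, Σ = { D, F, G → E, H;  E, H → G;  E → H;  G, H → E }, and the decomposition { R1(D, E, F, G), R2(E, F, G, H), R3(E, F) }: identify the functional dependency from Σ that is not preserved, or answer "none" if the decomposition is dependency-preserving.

none

D, F, G → E, H: restricted closure across fragments reaches E, H.
E, H → G lies within R2.
E → H lies within R2.
G, H → E lies within R2.
Every dependency is enforceable on the fragments, so the decomposition is dependency-preserving.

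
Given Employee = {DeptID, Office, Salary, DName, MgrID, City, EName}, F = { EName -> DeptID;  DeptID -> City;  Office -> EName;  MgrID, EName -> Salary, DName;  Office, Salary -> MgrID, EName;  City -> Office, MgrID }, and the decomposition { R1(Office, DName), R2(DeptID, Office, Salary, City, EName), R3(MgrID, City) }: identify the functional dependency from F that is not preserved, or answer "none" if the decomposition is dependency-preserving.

EName → DeptID lies within R2.
DeptID → City lies within R2.
Office → EName lies within R2.
MgrID, EName → Salary, DName: restricted closure across fragments reaches Salary, DName.
Office, Salary → MgrID, EName: restricted closure across fragments reaches MgrID, EName.
City → Office, MgrID: restricted closure across fragments reaches Office, MgrID.
Every dependency is enforceable on the fragments, so the decomposition is dependency-preserving.

none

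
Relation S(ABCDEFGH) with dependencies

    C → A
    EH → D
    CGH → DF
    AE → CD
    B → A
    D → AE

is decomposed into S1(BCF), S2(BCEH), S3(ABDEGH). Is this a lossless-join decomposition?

No

Chase test. Columns are ABCDEFGH; row i has aⱼ where attribute j ∈ Si, else bᵢⱼ.
Initial tableau (one row per fragment):
  row 1: b11 a2 a3 b14 b15 a6 b17 b18
  row 2: b21 a2 a3 b24 a5 b26 b27 a8
  row 3: a1 a2 b33 a4 a5 b36 a7 a8
Rows 1 and 2 agree on C; apply C→A and equate their A entries.
Rows 2 and 3 agree on EH; apply EH→D and equate their D entries.
Rows 1 and 3 agree on B; apply B→A and equate their A entries.
Rows 2 and 3 agree on AE; apply AE→CD and equate their CD entries.
No row becomes fully distinguished — the join is lossy.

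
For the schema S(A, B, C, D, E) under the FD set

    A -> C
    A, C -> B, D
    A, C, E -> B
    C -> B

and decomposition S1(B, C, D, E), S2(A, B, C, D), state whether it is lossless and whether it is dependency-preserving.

Lossless test: (B, C, D)⁺ = {B, C, D}, which is a superkey of neither fragment — lossy.
Dependency preservation: A, C, E → B is not contained in any single fragment, but the restricted closure of its left-hand side across the fragments still reaches the right-hand side; the remaining FDs each lie inside some fragment. All dependencies are preserved.

lossy but dependency-preserving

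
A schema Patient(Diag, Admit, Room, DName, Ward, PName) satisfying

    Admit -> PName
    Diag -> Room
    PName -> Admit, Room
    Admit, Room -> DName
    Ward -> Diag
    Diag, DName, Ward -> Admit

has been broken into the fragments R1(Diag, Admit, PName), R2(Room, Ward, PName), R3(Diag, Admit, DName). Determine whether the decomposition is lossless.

Chase test. Columns are Diag, Admit, Room, DName, Ward, PName; row i has aⱼ where attribute j ∈ Ri, else bᵢⱼ.
Initial tableau (one row per fragment):
  row 1: a1 a2 b13 b14 b15 a6
  row 2: b21 b22 a3 b24 a5 a6
  row 3: a1 a2 b33 a4 b35 b36
Rows 1 and 3 agree on Admit; apply Admit→PName and equate their PName entries.
Rows 1 and 3 agree on Diag; apply Diag→Room and equate their Room entries.
Rows 1 and 2 agree on PName; apply PName→Admit, Room and equate their Admit, Room entries.
Rows 1 and 2 agree on Admit, Room; apply Admit, Room→DName and equate their DName entries.
Rows 1 and 3 agree on Admit, Room; apply Admit, Room→DName and equate their DName entries.
No row becomes fully distinguished — the join is lossy.

No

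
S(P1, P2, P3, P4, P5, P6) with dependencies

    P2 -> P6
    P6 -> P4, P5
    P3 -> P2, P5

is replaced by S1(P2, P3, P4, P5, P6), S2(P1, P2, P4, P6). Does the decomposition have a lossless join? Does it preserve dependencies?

lossy but dependency-preserving

Lossless test: (P2, P4, P6)⁺ = {P2, P4, P5, P6}, which is a superkey of neither fragment — lossy.
Dependency preservation: every FD's attributes lie within a single fragment, so each can be enforced locally — preserved.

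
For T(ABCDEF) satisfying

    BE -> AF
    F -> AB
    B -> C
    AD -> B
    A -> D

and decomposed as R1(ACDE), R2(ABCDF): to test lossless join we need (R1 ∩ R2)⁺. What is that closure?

ABCD

R1 ∩ R2 = {ACD}.
AD → B applies, adding B
Closure: {ABCD}.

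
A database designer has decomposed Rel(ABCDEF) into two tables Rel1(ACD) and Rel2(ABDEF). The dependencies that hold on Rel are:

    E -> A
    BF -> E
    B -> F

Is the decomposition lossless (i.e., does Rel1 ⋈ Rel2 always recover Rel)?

Common attributes: Rel1 ∩ Rel2 = {AD}.
No dependency enlarges {AD}, so (AD)⁺ = {AD}.
The closure contains neither all of Rel1 = {ACD} nor all of Rel2 = {ABDEF}, so the common attributes are not a superkey of either fragment. The join is lossy.

No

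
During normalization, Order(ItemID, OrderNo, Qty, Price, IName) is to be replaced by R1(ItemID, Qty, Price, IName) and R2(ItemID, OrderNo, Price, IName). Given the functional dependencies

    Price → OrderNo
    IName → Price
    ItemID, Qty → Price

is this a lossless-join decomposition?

Common attributes: R1 ∩ R2 = {ItemID, Price, IName}.
Closure of {ItemID, Price, IName}: Price → OrderNo applies, adding OrderNo. So (ItemID, Price, IName)⁺ = {ItemID, OrderNo, Price, IName}.
This closure contains every attribute of R2, so R1 ∩ R2 → R2. The join is lossless.

Yes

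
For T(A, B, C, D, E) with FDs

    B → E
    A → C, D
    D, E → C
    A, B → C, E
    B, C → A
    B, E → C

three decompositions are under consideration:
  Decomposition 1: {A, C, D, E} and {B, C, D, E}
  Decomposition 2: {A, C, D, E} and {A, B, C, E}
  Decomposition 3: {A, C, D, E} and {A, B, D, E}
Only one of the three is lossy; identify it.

Decomposition 1: common = {C, D, E}, closure = {C, D, E} → lossy.
Decomposition 2: common = {A, C, E}, closure = {A, C, D, E} → lossless.
Decomposition 3: common = {A, D, E}, closure = {A, C, D, E} → lossless.

Decomposition 1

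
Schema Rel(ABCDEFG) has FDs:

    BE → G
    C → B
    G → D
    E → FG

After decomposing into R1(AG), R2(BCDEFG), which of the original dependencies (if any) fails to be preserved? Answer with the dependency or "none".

none

BE → G lies within R2.
C → B lies within R2.
G → D lies within R2.
E → FG lies within R2.
Every dependency is enforceable on the fragments, so the decomposition is dependency-preserving.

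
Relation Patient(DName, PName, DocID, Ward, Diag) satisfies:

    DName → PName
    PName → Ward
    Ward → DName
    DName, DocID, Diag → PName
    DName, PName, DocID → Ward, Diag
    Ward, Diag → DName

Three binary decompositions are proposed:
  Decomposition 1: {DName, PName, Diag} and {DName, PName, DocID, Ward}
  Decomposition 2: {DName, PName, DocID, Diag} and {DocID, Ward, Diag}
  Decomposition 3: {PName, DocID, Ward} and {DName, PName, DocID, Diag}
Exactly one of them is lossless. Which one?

Decomposition 1: common = {DName, PName}, closure = {DName, PName, Ward} → lossy.
Decomposition 2: common = {DocID, Diag}, closure = {DocID, Diag} → lossy.
Decomposition 3: common = {PName, DocID}, closure = {DName, PName, DocID, Ward, Diag} → lossless.

Decomposition 3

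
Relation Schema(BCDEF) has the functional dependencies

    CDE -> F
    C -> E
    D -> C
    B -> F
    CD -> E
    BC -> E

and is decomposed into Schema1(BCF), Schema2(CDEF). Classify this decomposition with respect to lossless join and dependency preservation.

Lossless test: (CF)⁺ = {CEF}, which is a superkey of neither fragment — lossy.
Dependency preservation: BC → E is not contained in any single fragment, but the restricted closure of its left-hand side across the fragments still reaches the right-hand side; the remaining FDs each lie inside some fragment. All dependencies are preserved.

lossy but dependency-preserving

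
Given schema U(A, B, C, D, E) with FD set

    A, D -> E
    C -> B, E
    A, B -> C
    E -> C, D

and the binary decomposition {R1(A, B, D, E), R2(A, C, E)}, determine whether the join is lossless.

Common attributes: R1 ∩ R2 = {A, E}.
Closure of {A, E}: E → C, D applies, adding C, D; C → B, E applies, adding B. So (A, E)⁺ = {A, B, C, D, E}.
This closure contains every attribute of R1, so R1 ∩ R2 → R1. The join is lossless.

Yes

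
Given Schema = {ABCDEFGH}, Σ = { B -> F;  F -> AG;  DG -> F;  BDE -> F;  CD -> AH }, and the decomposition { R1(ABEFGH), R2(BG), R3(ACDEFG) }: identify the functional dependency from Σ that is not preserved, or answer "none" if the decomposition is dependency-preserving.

CD -> AH

Check CD → AH: no single fragment contains all of {ACDH}, and the restricted closure of {CD} across the fragments never reaches {AH}.
B → F is preserved.
F → AG is preserved.
DG → F is preserved.
BDE → F is preserved.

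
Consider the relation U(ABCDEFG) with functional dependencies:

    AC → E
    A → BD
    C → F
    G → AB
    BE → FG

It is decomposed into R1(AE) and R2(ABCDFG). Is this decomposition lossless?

Common attributes: R1 ∩ R2 = {A}.
Closure of {A}: A → BD applies, adding BD. So (A)⁺ = {ABD}.
The closure contains neither all of R1 = {AE} nor all of R2 = {ABCDFG}, so the common attributes are not a superkey of either fragment. The join is lossy.

No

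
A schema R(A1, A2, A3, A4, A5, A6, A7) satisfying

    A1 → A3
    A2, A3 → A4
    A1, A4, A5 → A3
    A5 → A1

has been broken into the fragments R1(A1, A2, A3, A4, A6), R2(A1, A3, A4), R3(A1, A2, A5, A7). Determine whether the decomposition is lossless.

Chase test. Columns are A1, A2, A3, A4, A5, A6, A7; row i has aⱼ where attribute j ∈ Ri, else bᵢⱼ.
Initial tableau (one row per fragment):
  row 1: a1 a2 a3 a4 b15 a6 b17
  row 2: a1 b22 a3 a4 b25 b26 b27
  row 3: a1 a2 b33 b34 a5 b36 a7
Rows 1 and 3 agree on A1; apply A1→A3 and equate their A3 entries.
Rows 1 and 3 agree on A2, A3; apply A2, A3→A4 and equate their A4 entries.
No row becomes fully distinguished — the join is lossy.

No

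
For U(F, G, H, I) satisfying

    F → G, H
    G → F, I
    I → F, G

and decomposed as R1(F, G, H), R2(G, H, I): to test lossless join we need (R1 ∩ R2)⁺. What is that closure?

R1 ∩ R2 = {G, H}.
G → F, I applies, adding F, I
Closure: {F, G, H, I}.

F, G, H, I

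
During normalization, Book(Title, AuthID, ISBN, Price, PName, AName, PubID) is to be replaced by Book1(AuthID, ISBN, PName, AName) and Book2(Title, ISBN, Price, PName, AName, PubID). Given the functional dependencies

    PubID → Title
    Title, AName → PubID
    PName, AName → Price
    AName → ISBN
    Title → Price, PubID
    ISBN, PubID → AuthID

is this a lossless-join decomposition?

No

Common attributes: Book1 ∩ Book2 = {ISBN, PName, AName}.
Closure of {ISBN, PName, AName}: PName, AName → Price applies, adding Price. So (ISBN, PName, AName)⁺ = {ISBN, Price, PName, AName}.
The closure contains neither all of Book1 = {AuthID, ISBN, PName, AName} nor all of Book2 = {Title, ISBN, Price, PName, AName, PubID}, so the common attributes are not a superkey of either fragment. The join is lossy.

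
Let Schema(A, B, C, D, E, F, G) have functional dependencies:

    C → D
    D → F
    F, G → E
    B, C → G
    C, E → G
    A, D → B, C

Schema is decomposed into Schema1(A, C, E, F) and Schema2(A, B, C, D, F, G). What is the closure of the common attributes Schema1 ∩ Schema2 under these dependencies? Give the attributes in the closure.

Schema1 ∩ Schema2 = {A, C, F}.
C → D applies, adding D
A, D → B, C applies, adding B
B, C → G applies, adding G
F, G → E applies, adding E
Closure: {A, B, C, D, E, F, G}.

A, B, C, D, E, F, G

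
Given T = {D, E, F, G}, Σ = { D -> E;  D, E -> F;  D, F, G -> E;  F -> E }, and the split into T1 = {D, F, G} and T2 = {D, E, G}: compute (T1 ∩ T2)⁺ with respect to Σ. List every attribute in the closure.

D, E, F, G

T1 ∩ T2 = {D, G}.
D → E applies, adding E
D, E → F applies, adding F
Closure: {D, E, F, G}.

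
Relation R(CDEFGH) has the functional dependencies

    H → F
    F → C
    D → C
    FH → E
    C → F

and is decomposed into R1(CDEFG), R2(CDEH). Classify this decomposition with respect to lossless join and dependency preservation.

lossy but dependency-preserving

Lossless test: (CDE)⁺ = {CDEF}, which is a superkey of neither fragment — lossy.
Dependency preservation: H → F; FH → E are not contained in any single fragment, but the restricted closure of each left-hand side across the fragments still reaches the right-hand side; the remaining FDs each lie inside some fragment. All dependencies are preserved.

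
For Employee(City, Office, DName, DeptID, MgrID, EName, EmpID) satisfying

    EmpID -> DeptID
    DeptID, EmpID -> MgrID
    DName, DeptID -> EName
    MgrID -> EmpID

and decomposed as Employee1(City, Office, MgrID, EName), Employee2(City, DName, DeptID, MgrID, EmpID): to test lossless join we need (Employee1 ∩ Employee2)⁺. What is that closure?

Employee1 ∩ Employee2 = {City, MgrID}.
MgrID → EmpID applies, adding EmpID
EmpID → DeptID applies, adding DeptID
Closure: {City, DeptID, MgrID, EmpID}.

City, DeptID, MgrID, EmpID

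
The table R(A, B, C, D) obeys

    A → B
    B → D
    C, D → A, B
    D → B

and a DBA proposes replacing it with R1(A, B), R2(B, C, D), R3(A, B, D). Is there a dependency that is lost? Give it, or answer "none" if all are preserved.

C, D → A, B

Check C, D → A, B: no single fragment contains all of {A, B, C, D}, and the restricted closure of {C, D} across the fragments never reaches {A, B}.
A → B is preserved.
B → D is preserved.
D → B is preserved.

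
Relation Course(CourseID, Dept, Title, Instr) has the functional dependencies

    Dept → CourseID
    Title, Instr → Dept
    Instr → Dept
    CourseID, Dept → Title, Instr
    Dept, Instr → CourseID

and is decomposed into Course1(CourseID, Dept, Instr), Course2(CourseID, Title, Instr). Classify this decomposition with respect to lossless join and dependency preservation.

Lossless test: (CourseID, Instr)⁺ = {CourseID, Dept, Title, Instr}, which contains all of one fragment — lossless.
Dependency preservation: Title, Instr → Dept; CourseID, Dept → Title, Instr are not contained in any single fragment, but the restricted closure of each left-hand side across the fragments still reaches the right-hand side; the remaining FDs each lie inside some fragment. All dependencies are preserved.

lossless and dependency-preserving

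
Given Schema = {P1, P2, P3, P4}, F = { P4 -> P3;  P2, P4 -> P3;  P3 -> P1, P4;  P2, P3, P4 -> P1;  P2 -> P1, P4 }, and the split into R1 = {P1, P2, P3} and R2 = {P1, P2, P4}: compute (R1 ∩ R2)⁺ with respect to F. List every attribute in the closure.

P1, P2, P3, P4

R1 ∩ R2 = {P1, P2}.
P2 → P1, P4 applies, adding P4
P4 → P3 applies, adding P3
Closure: {P1, P2, P3, P4}.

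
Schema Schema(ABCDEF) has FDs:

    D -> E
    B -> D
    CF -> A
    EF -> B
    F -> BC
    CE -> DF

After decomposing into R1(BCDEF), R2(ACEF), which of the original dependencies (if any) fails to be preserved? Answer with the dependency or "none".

D → E lies within R1.
B → D lies within R1.
CF → A lies within R2.
EF → B lies within R1.
F → BC lies within R1.
CE → DF lies within R1.
Every dependency is enforceable on the fragments, so the decomposition is dependency-preserving.

none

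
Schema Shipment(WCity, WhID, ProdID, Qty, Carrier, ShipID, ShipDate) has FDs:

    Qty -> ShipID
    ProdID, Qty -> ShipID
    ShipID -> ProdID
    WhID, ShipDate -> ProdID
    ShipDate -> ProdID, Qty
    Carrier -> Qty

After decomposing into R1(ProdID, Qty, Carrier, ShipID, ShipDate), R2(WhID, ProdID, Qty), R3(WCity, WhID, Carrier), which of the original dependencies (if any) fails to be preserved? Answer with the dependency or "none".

none

Qty → ShipID lies within R1.
ProdID, Qty → ShipID lies within R1.
ShipID → ProdID lies within R1.
WhID, ShipDate → ProdID: restricted closure across fragments reaches ProdID.
ShipDate → ProdID, Qty lies within R1.
Carrier → Qty lies within R1.
Every dependency is enforceable on the fragments, so the decomposition is dependency-preserving.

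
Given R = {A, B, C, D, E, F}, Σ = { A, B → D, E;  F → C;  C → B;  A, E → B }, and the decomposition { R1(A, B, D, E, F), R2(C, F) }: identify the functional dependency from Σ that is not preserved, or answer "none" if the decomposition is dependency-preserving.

C → B

Check C → B: no single fragment contains all of {B, C}, and the restricted closure of {C} across the fragments never reaches {B}.
A, B → D, E is preserved.
F → C is preserved.
A, E → B is preserved.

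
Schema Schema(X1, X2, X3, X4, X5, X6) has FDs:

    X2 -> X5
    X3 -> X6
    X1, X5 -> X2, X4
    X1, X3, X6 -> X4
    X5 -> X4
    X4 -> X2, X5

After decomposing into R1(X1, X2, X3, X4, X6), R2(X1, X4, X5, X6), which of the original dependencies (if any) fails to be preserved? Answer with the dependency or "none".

X2 → X5: restricted closure across fragments reaches X5.
X3 → X6 lies within R1.
X1, X5 → X2, X4: restricted closure across fragments reaches X2, X4.
X1, X3, X6 → X4 lies within R1.
X5 → X4 lies within R2.
X4 → X2, X5: restricted closure across fragments reaches X2, X5.
Every dependency is enforceable on the fragments, so the decomposition is dependency-preserving.

none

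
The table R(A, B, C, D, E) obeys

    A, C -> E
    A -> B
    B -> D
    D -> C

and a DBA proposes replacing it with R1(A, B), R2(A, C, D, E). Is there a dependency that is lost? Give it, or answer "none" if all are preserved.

Check B → D: no single fragment contains all of {B, D}, and the restricted closure of {B} across the fragments never reaches {D}.
A, C → E is preserved.
A → B is preserved.
D → C is preserved.

B -> D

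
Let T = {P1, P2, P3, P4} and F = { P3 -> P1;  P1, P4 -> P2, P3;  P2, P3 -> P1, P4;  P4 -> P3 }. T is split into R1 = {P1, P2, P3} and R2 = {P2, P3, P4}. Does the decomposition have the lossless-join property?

Common attributes: R1 ∩ R2 = {P2, P3}.
Closure of {P2, P3}: P3 → P1 applies, adding P1; P2, P3 → P1, P4 applies, adding P4. So (P2, P3)⁺ = {P1, P2, P3, P4}.
This closure contains every attribute of R1, so R1 ∩ R2 → R1. The join is lossless.

Yes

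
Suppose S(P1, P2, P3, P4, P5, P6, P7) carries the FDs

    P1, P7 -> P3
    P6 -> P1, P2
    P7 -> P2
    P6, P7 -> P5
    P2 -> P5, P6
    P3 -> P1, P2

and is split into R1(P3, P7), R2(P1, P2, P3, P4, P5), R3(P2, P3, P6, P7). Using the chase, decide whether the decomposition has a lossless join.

No

Chase test. Columns are P1, P2, P3, P4, P5, P6, P7; row i has aⱼ where attribute j ∈ Ri, else bᵢⱼ.
Initial tableau (one row per fragment):
  row 1: b11 b12 a3 b14 b15 b16 a7
  row 2: a1 a2 a3 a4 a5 b26 b27
  row 3: b31 a2 a3 b34 b35 a6 a7
Rows 1 and 3 agree on P7; apply P7→P2 and equate their P2 entries.
Rows 1 and 2 agree on P2; apply P2→P5, P6 and equate their P5, P6 entries.
Rows 1 and 3 agree on P2; apply P2→P5, P6 and equate their P5, P6 entries.
Rows 1 and 2 agree on P3; apply P3→P1, P2 and equate their P1, P2 entries.
Rows 1 and 3 agree on P3; apply P3→P1, P2 and equate their P1, P2 entries.
No row becomes fully distinguished — the join is lossy.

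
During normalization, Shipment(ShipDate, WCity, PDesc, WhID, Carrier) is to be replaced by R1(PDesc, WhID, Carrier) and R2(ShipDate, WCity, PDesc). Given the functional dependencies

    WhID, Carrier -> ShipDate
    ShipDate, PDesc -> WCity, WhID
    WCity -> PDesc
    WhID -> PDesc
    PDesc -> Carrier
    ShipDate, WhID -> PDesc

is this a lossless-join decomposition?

No

Common attributes: R1 ∩ R2 = {PDesc}.
Closure of {PDesc}: PDesc → Carrier applies, adding Carrier. So (PDesc)⁺ = {PDesc, Carrier}.
The closure contains neither all of R1 = {PDesc, WhID, Carrier} nor all of R2 = {ShipDate, WCity, PDesc}, so the common attributes are not a superkey of either fragment. The join is lossy.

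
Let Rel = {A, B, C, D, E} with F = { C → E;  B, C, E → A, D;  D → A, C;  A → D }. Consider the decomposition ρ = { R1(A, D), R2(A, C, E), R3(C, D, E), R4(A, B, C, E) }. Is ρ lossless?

Yes

Chase test. Columns are A, B, C, D, E; row i has aⱼ where attribute j ∈ Ri, else bᵢⱼ.
Initial tableau (one row per fragment):
  row 1: a1 b12 b13 a4 b15
  row 2: a1 b22 a3 b24 a5
  row 3: b31 b32 a3 a4 a5
  row 4: a1 a2 a3 b44 a5
Rows 1 and 3 agree on D; apply D→A, C and equate their A, C entries.
Rows 1 and 2 agree on A; apply A→D and equate their D entries.
Rows 1 and 4 agree on A; apply A→D and equate their D entries.
Rows 1 and 2 agree on C; apply C→E and equate their E entries.
Row 4 is now all distinguished symbols — the join is lossless.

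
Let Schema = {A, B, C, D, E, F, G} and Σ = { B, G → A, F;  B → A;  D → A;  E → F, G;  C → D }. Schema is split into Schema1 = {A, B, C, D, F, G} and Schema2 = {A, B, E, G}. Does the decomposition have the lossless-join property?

Common attributes: Schema1 ∩ Schema2 = {A, B, G}.
Closure of {A, B, G}: B, G → A, F applies, adding F. So (A, B, G)⁺ = {A, B, F, G}.
The closure contains neither all of Schema1 = {A, B, C, D, F, G} nor all of Schema2 = {A, B, E, G}, so the common attributes are not a superkey of either fragment. The join is lossy.

No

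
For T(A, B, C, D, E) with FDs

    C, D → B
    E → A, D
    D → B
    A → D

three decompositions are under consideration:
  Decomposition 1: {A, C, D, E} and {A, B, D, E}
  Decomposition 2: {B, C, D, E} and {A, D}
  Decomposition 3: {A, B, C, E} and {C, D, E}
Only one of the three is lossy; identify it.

Decomposition 2

Decomposition 1: common = {A, D, E}, closure = {A, B, D, E} → lossless.
Decomposition 2: common = {D}, closure = {B, D} → lossy.
Decomposition 3: common = {C, E}, closure = {A, B, C, D, E} → lossless.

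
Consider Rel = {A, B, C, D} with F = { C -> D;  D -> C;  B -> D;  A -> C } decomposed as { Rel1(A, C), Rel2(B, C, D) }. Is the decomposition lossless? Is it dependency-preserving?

lossy but dependency-preserving

Lossless test: (C)⁺ = {C, D}, which is a superkey of neither fragment — lossy.
Dependency preservation: every FD's attributes lie within a single fragment, so each can be enforced locally — preserved.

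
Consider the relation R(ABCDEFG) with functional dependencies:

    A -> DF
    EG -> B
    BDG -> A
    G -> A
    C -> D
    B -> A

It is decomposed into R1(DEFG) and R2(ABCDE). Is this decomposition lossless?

No

Common attributes: R1 ∩ R2 = {DE}.
No dependency enlarges {DE}, so (DE)⁺ = {DE}.
The closure contains neither all of R1 = {DEFG} nor all of R2 = {ABCDE}, so the common attributes are not a superkey of either fragment. The join is lossy.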